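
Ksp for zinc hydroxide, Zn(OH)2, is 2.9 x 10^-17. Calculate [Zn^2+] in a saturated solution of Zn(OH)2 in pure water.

1.9e-6 M

Zn(OH)2(s) ⇌ Zn^2+(aq) + 2 OH^-(aq)
Ksp = [Zn^2+][OH^-]^2
For each mole of Zn(OH)2 that dissolves: [Zn^2+] = s, [OH^-] = 2s.
So Ksp = s × (2s)^2 = 4s^3
s^3 = 2.9 x 10^-17 / 4, so s = 1.94 × 10^-6 M
[Zn^2+] = s = 1.9 × 10^-6 M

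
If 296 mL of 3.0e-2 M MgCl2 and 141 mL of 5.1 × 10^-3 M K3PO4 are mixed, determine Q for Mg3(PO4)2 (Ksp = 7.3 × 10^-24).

Q = 2.3 × 10^-11

Total volume = 296 + 141 = 437 mL.
[Mg^2+] = 3.0 × 10^-2 × (296/437) = 2.03 x 10^-2 M
[PO4^3-] = 5.1 x 10^-3 × (141/437) = 1.65 × 10^-3 M
Mg3(PO4)2(s) <=> 3 Mg^2+(aq) + 2 PO4^3-(aq), so Q = [Mg^2+]^3[PO4^3-]^2
Q = (2.03 x 10^-2)^3(1.65 × 10^-3)^2 = 2.3 x 10^-11
Q > Ksp, so Mg3(PO4)2 will precipitate.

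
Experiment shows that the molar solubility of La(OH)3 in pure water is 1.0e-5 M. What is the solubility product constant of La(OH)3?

Ksp = 2.7e-19

La(OH)3(s) ⇌ La^3+ + 3 OH^-
With molar solubility s: [La^3+] = s, [OH^-] = 3s.
Ksp = [La^3+][OH^-]^3
Ksp = s(3s)^3 = 27s^4
Ksp = 27 × (1.0 x 10^-5)^4 = 2.7 × 10^-19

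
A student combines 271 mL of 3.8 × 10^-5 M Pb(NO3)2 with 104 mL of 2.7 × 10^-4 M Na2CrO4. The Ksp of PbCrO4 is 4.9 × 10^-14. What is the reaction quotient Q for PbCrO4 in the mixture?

Q = 2.1e-9

Total volume = 271 + 104 = 375 mL.
[Pb^2+] = 3.8 x 10^-5 × (271/375) = 2.75 × 10^-5 M
[CrO4^2-] = 2.7 × 10^-4 × (104/375) = 7.49 × 10^-5 M
PbCrO4(s) <=> Pb^2+ + CrO4^2-, so Q = [Pb^2+][CrO4^2-]
Q = (2.75 x 10^-5)(7.49 x 10^-5) = 2.1 × 10^-9
Q > Ksp, so PbCrO4 will precipitate.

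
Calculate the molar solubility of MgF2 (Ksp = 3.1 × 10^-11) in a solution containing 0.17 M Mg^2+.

MgF2(s) ⇌ Mg^2+ + 2 F^-
Ksp = [Mg^2+][F^-]^2
If s mol/L dissolves here, [Mg^2+] = 0.17 + s ≈ 0.17, [F^-] = 2s (common-ion effect: Mg^2+ is already 0.17 M).
Ksp ≈ 0.17 × (2s)^2
s = 6.8 × 10^-6 M
Check: s = 6.8 × 10^-6 ≪ 0.17, so the approximation is valid.

s ≈ 6.8 × 10^-6 M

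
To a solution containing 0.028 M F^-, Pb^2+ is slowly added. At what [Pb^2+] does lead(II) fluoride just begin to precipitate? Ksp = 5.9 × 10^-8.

7.5 × 10^-5 M

PbF2(s) ⇌ Pb^2+(aq) + 2 F^-(aq)
Ksp = [Pb^2+][F^-]^2
Precipitation begins when Q = Ksp. With [F^-] = 0.028 M:
5.9 × 10^-8 = (0.028)^2 × [Pb^2+]
[Pb^2+] = (5.9 × 10^-8 / 7.84 x 10^-4) = 7.5 x 10^-5 M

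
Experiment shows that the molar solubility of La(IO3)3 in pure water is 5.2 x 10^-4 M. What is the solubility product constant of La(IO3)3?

La(IO3)3(s) ⇌ La^3+ + 3 IO3^-
With molar solubility s: [La^3+] = s, [IO3^-] = 3s.
Ksp = [La^3+][IO3^-]^3
Substituting: Ksp = s(3s)^3 = 27s^4
With s = 5.2 × 10^-4: Ksp = 2.0 x 10^-12

2.0e-12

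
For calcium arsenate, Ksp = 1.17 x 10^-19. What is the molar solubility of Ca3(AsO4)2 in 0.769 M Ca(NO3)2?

2.54 x 10^-10 M

Ca3(AsO4)2(s) ⇌ 3 Ca^2+ + 2 AsO4^3-
Ksp = [Ca^2+]^3[AsO4^3-]^2
Let s be the molar solubility in this solution. [Ca^2+] = 0.769 + 3s ≈ 0.769, [AsO4^3-] = 2s (common-ion effect: Ca^2+ is already 0.769 M).
Ksp ≈ (0.769)^3 × (2s)^2
s = 2.54 × 10^-10 M
Check: 3s = 7.6 x 10^-10 ≪ 0.769, so the approximation is valid.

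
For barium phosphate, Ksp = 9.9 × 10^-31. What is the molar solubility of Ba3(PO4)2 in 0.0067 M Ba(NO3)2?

s = 9.1 × 10^-13 M

Ba3(PO4)2(s) ⇌ 3 Ba^2+(aq) + 2 PO4^3-(aq)
Ksp = [Ba^2+]^3[PO4^3-]^2
Let s be the molar solubility in this solution. [Ba^2+] = 0.0067 + 3s ≈ 0.0067, [PO4^3-] = 2s (since Ba^2+ from Ba(NO3)2 dominates).
Ksp ≈ (0.0067)^3 × (2s)^2
s = 9.1 × 10^-13 M
Check: 3s = 2.7 × 10^-12 ≪ 0.0067, so the approximation is valid.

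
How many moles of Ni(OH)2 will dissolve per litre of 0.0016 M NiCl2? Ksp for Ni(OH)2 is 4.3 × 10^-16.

s = 2.6 x 10^-7 M

Ni(OH)2(s) ⇌ Ni^2+ + 2 OH^-
Ksp = [Ni^2+][OH^-]^2
If s mol/L dissolves here, [Ni^2+] = 0.0016 + s ≈ 0.0016, [OH^-] = 2s (since Ni^2+ from NiCl2 dominates).
Ksp ≈ 0.0016 × (2s)^2
s = 2.6 × 10^-7 M
Check: s = 2.6 × 10^-7 ≪ 0.0016, so the approximation is valid.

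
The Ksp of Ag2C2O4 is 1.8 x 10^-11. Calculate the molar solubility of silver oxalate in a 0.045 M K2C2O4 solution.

Ag2C2O4(s) ⇌ 2 Ag^+(aq) + C2O4^2-(aq)
Ksp = [Ag^+]^2[C2O4^2-]
If s mol/L dissolves here, [Ag^+] = 2s, [C2O4^2-] = 0.045 + s ≈ 0.045 (Ksp is small, so little additional dissolves).
Ksp ≈ (2s)^2 × 0.045
s = 1.0 × 10^-5 M
Check: s = 1.0 × 10^-5 ≪ 0.045, so the approximation is valid.

s ≈ 1.0e-5 M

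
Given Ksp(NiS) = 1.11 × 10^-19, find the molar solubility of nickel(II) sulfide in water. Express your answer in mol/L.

s = 3.33 × 10^-10 M

NiS(s) ⇌ Ni^2+(aq) + S^2-(aq)
Ksp = [Ni^2+][S^2-]
If s mol/L of NiS dissolves, [Ni^2+] = s and [S^2-] = s.
Ksp = s^2
s = √(1.11 × 10^-19) = 3.33 × 10^-10 M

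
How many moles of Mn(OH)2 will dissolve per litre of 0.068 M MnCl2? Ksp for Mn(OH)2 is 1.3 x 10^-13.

Mn(OH)2(s) <=> Mn^2+ + 2 OH^-
Ksp = [Mn^2+][OH^-]^2
Let s be the molar solubility in this solution. [Mn^2+] = 0.068 + s ≈ 0.068, [OH^-] = 2s (Ksp is small, so little additional dissolves).
Ksp ≈ 0.068 × (2s)^2
s = 6.9 x 10^-7 M
Check: s = 6.9 x 10^-7 ≪ 0.068, so the approximation is valid.

6.9e-7 M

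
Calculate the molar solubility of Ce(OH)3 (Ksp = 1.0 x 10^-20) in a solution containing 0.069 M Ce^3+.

1.8 × 10^-7 M

Ce(OH)3(s) <=> Ce^3+ + 3 OH^-
Ksp = [Ce^3+][OH^-]^3
Let s be the molar solubility in this solution. [Ce^3+] = 0.069 + s ≈ 0.069, [OH^-] = 3s (common-ion effect: Ce^3+ is already 0.069 M).
Ksp ≈ 0.069 × (3s)^3
s = 1.8 × 10^-7 M
Check: s = 1.8 × 10^-7 ≪ 0.069, so the approximation is valid.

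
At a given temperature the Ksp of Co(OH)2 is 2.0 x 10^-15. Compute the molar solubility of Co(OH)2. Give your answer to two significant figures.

Co(OH)2(s) ⇌ Co^2+(aq) + 2 OH^-(aq)
Ksp = [Co^2+][OH^-]^2
If s mol/L of Co(OH)2 dissolves, [Co^2+] = s and [OH^-] = 2s.
Ksp = s(2s)^2 = 4s^3
s^3 = 2.0 x 10^-15 / 4, so s = 7.9 x 10^-6 M

7.9e-6 M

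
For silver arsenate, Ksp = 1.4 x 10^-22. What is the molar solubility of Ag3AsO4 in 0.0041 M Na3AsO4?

Ag3AsO4(s) ⇌ 3 Ag^+ + AsO4^3-
Ksp = [Ag^+]^3[AsO4^3-]
Let s = moles of Ag3AsO4 that dissolve per litre. [Ag^+] = 3s, [AsO4^3-] = 0.0041 + s ≈ 0.0041 (common-ion effect: AsO4^3- is already 0.0041 M).
Ksp ≈ (3s)^3 × 0.0041
s = 1.1 x 10^-7 M
Check: s = 1.1 × 10^-7 ≪ 0.0041, so the approximation is valid.

s ≈ 1.1e-7 M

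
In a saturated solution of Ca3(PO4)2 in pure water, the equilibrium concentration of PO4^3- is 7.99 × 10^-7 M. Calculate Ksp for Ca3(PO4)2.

1.10 × 10^-30

Ca3(PO4)2(s) ⇌ 3 Ca^2+(aq) + 2 PO4^3-(aq)
Stoichiometry gives [Ca^2+] = (3/2)[PO4^3-] = 1.199 × 10^-6 M.
Ksp = [Ca^2+]^3[PO4^3-]^2
Ksp = (1.199 × 10^-6)^3 × (7.99 × 10^-7)^2 = 1.10 × 10^-30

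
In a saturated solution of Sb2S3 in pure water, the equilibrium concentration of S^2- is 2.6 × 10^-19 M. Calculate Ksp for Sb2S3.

Ksp = 5.3e-94

Sb2S3(s) ⇌ 2 Sb^3+ + 3 S^2-
Stoichiometry gives [Sb^3+] = (2/3)[S^2-] = 1.73 × 10^-19 M.
Ksp = [Sb^3+]^2[S^2-]^3
Ksp = (1.73 × 10^-19)^2 × (2.6 × 10^-19)^3 = 5.3 × 10^-94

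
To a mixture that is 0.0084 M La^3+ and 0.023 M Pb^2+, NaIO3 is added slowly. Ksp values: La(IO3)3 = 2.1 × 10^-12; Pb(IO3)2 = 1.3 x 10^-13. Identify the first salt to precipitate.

Each salt begins to precipitate when Q = Ksp, i.e. when [IO3^-] reaches its threshold.
For La(IO3)3: 2.1 × 10^-12 = 0.0084 × [IO3^-]^3  ⇒  [IO3^-] = 6.3 x 10^-4 M.
For Pb(IO3)2: 1.3 x 10^-13 = 0.023 × [IO3^-]^2  ⇒  [IO3^-] = 2.4 x 10^-6 M.
The salt with the lower threshold [IO3^-] precipitates first: Pb(IO3)2.

Pb(IO3)2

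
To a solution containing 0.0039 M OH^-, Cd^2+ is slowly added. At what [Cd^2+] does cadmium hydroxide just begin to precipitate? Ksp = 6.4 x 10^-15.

[Cd^2+] = 4.2e-10 M

Cd(OH)2(s) ⇌ Cd^2+ + 2 OH^-
Ksp = [Cd^2+][OH^-]^2
Precipitation begins when Q = Ksp. With [OH^-] = 0.0039 M:
6.4 x 10^-15 = (0.0039)^2 × [Cd^2+]
[Cd^2+] = (6.4 x 10^-15 / 1.52 × 10^-5) = 4.2 x 10^-10 M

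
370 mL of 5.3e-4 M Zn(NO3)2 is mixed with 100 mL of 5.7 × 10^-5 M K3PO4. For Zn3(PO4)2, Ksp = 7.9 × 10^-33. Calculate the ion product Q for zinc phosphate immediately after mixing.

Total volume = 370 + 100 = 470 mL.
[Zn^2+] = 5.3 x 10^-4 × (370/470) = 4.17 × 10^-4 M
[PO4^3-] = 5.7 × 10^-5 × (100/470) = 1.21 x 10^-5 M
Zn3(PO4)2(s) <=> 3 Zn^2+ + 2 PO4^3-, so Q = [Zn^2+]^3[PO4^3-]^2
Q = (4.17 × 10^-4)^3(1.21 × 10^-5)^2 = 1.1 x 10^-20
Q > Ksp, so Zn3(PO4)2 will precipitate.

Q = 1.1e-20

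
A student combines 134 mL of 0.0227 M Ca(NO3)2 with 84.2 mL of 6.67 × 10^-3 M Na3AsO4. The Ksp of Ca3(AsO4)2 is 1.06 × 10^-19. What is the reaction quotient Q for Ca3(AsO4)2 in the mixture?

1.79e-11

Total volume = 134 + 84.2 = 218.2 mL.
[Ca^2+] = 2.27 x 10^-2 × (134/218.2) = 1.394 × 10^-2 M
[AsO4^3-] = 6.67 × 10^-3 × (84.2/218.2) = 2.574 x 10^-3 M
Ca3(AsO4)2(s) ⇌ 3 Ca^2+(aq) + 2 AsO4^3-(aq), so Q = [Ca^2+]^3[AsO4^3-]^2
Q = (1.394 × 10^-2)^3(2.574 × 10^-3)^2 = 1.79 × 10^-11
Q > Ksp, so Ca3(AsO4)2 will precipitate.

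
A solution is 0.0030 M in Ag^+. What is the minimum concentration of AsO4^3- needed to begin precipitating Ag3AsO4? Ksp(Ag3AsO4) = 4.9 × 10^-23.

Ag3AsO4(s) <=> 3 Ag^+(aq) + AsO4^3-(aq)
Ksp = [Ag^+]^3[AsO4^3-]
Precipitation begins when Q = Ksp. With [Ag^+] = 0.0030 M:
4.9 × 10^-23 = (0.0030)^3 × [AsO4^3-]
[AsO4^3-] = (4.9 × 10^-23 / 2.70 × 10^-8) = 1.8 × 10^-15 M

[AsO4^3-] = 1.8 × 10^-15 M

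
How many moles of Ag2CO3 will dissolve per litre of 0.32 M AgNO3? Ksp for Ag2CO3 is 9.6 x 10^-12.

9.4 × 10^-11 M

Ag2CO3(s) <=> 2 Ag^+(aq) + CO3^2-(aq)
Ksp = [Ag^+]^2[CO3^2-]
Let s be the molar solubility in this solution. [Ag^+] = 0.32 + 2s ≈ 0.32, [CO3^2-] = s (since Ag^+ from AgNO3 dominates).
Ksp ≈ (0.32)^2 × s
s = 9.4 x 10^-11 M
Check: 2s = 1.9 × 10^-10 ≪ 0.32, so the approximation is valid.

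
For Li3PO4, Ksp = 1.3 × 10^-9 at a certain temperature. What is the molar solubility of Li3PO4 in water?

Li3PO4(s) ⇌ 3 Li^+ + PO4^3-
Ksp = [Li^+]^3[PO4^3-]
For each mole of Li3PO4 that dissolves: [Li^+] = 3s, [PO4^3-] = s.
Ksp = (3s)^3s = 27s^4
s^4 = 1.3 × 10^-9 / 27, so s = 2.6 × 10^-3 M

s = 2.6 x 10^-3 M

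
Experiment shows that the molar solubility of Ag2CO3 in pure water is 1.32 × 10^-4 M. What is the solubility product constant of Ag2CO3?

Ag2CO3(s) ⇌ 2 Ag^+ + CO3^2-
With molar solubility s: [Ag^+] = 2s, [CO3^2-] = s.
Ksp = [Ag^+]^2[CO3^2-]
So Ksp = (2s)^2 × s = 4s^3
With s = 1.32 x 10^-4: Ksp = 9.20 x 10^-12

Ksp = 9.20 × 10^-12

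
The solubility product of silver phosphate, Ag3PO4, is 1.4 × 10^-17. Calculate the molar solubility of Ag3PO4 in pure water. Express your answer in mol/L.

Ag3PO4(s) <=> 3 Ag^+(aq) + PO4^3-(aq)
Ksp = [Ag^+]^3[PO4^3-]
Let s = molar solubility. Then [Ag^+] = 3s and [PO4^3-] = s.
So Ksp = (3s)^3 × s = 27s^4
s^4 = 1.4 × 10^-17 / 27, so s = 2.7 × 10^-5 M

s ≈ 2.7 x 10^-5 M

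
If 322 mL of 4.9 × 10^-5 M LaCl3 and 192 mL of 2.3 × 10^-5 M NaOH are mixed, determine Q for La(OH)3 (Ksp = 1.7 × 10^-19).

1.9 × 10^-20

Total volume = 322 + 192 = 514 mL.
[La^3+] = 4.9 × 10^-5 × (322/514) = 3.07 x 10^-5 M
[OH^-] = 2.3 × 10^-5 × (192/514) = 8.59 x 10^-6 M
La(OH)3(s) ⇌ La^3+(aq) + 3 OH^-(aq), so Q = [La^3+][OH^-]^3
Q = (3.07 x 10^-5)(8.59 × 10^-6)^3 = 1.9 × 10^-20
Q < Ksp, so no precipitate of La(OH)3 forms.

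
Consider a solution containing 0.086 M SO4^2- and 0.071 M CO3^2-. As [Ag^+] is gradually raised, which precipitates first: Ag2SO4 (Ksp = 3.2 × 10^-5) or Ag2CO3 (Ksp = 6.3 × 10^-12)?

Ag2CO3

Precipitation of each salt starts when its ion product equals its Ksp.
For Ag2SO4: 3.2 × 10^-5 = 0.086 × [Ag^+]^2  ⇒  [Ag^+] = 1.9 × 10^-2 M.
For Ag2CO3: 6.3 × 10^-12 = 0.071 × [Ag^+]^2  ⇒  [Ag^+] = 9.4 x 10^-6 M.
The salt with the lower threshold [Ag^+] precipitates first: Ag2CO3.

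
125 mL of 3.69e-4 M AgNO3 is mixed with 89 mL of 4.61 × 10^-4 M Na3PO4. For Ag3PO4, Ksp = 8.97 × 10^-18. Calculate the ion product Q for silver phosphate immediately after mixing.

Q = 1.92 × 10^-15

Total volume = 125 + 89 = 214 mL.
[Ag^+] = 3.69 x 10^-4 × (125/214) = 2.155 x 10^-4 M
[PO4^3-] = 4.61 x 10^-4 × (89/214) = 1.917 × 10^-4 M
Ag3PO4(s) <=> 3 Ag^+ + PO4^3-, so Q = [Ag^+]^3[PO4^3-]
Q = (2.155 × 10^-4)^3(1.917 x 10^-4) = 1.92 x 10^-15
Q > Ksp, so Ag3PO4 will precipitate.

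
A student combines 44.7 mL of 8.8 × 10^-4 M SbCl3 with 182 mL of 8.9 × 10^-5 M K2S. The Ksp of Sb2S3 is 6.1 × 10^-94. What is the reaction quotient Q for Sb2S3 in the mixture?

Q ≈ 1.1 × 10^-20

Total volume = 44.7 + 182 = 226.7 mL.
[Sb^3+] = 8.8 × 10^-4 × (44.7/226.7) = 1.74 × 10^-4 M
[S^2-] = 8.9 x 10^-5 × (182/226.7) = 7.15 × 10^-5 M
Sb2S3(s) ⇌ 2 Sb^3+(aq) + 3 S^2-(aq), so Q = [Sb^3+]^2[S^2-]^3
Q = (1.74 × 10^-4)^2(7.15 × 10^-5)^3 = 1.1 × 10^-20
Q > Ksp, so Sb2S3 will precipitate.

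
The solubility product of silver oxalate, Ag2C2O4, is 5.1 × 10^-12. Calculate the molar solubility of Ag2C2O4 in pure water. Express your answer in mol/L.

1.1e-4 M

Ag2C2O4(s) ⇌ 2 Ag^+(aq) + C2O4^2-(aq)
Ksp = [Ag^+]^2[C2O4^2-]
If s mol/L of Ag2C2O4 dissolves, [Ag^+] = 2s and [C2O4^2-] = s.
Ksp = (2s)^2s = 4s^3
s = (5.1 × 10^-12 / 4)^(1/3) = 1.1 × 10^-4 M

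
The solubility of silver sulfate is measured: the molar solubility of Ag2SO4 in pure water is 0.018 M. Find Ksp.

Ksp = 2.3 × 10^-5

Ag2SO4(s) ⇌ 2 Ag^+ + SO4^2-
Let s = molar solubility. Then [Ag^+] = 2s and [SO4^2-] = s.
Ksp = [Ag^+]^2[SO4^2-]
So Ksp = (2s)^2 × s = 4s^3
Ksp = 4 × (1.8 × 10^-2)^3 = 2.3 × 10^-5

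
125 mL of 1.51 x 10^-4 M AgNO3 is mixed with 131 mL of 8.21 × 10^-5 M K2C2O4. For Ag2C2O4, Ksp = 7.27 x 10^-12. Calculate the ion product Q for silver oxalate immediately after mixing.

Total volume = 125 + 131 = 256 mL.
[Ag^+] = 1.51 x 10^-4 × (125/256) = 7.373 × 10^-5 M
[C2O4^2-] = 8.21 × 10^-5 × (131/256) = 4.201 x 10^-5 M
Ag2C2O4(s) ⇌ 2 Ag^+(aq) + C2O4^2-(aq), so Q = [Ag^+]^2[C2O4^2-]
Q = (7.373 x 10^-5)^2(4.201 × 10^-5) = 2.28 × 10^-13
Q < Ksp, so no precipitate of Ag2C2O4 forms.

Q = 2.28e-13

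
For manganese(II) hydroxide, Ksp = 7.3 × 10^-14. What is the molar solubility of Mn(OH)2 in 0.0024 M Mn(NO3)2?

Mn(OH)2(s) ⇌ Mn^2+ + 2 OH^-
Ksp = [Mn^2+][OH^-]^2
Let s be the molar solubility in this solution. [Mn^2+] = 0.0024 + s ≈ 0.0024, [OH^-] = 2s (since Mn^2+ from Mn(NO3)2 dominates).
Ksp ≈ 0.0024 × (2s)^2
s = 2.8 x 10^-6 M
Check: s = 2.8 x 10^-6 ≪ 0.0024, so the approximation is valid.

s = 2.8e-6 M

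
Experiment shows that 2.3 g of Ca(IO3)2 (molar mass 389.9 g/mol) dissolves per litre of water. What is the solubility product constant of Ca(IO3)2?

Molar solubility s = (2.3 g/L) / (389.9 g/mol) = 5.90 × 10^-3 M.
Ca(IO3)2(s) ⇌ Ca^2+(aq) + 2 IO3^-(aq)
With molar solubility s: [Ca^2+] = s, [IO3^-] = 2s.
Ksp = [Ca^2+][IO3^-]^2
Ksp = s(2s)^2 = 4s^3
With s = 5.90 × 10^-3: Ksp = 8.2 x 10^-7

Ksp = 8.2e-7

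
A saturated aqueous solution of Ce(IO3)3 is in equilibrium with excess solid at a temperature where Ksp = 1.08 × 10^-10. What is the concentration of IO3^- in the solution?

4.24e-3 M

Ce(IO3)3(s) ⇌ Ce^3+(aq) + 3 IO3^-(aq)
Ksp = [Ce^3+][IO3^-]^3
For each mole of Ce(IO3)3 that dissolves: [Ce^3+] = s, [IO3^-] = 3s.
So Ksp = s × (3s)^3 = 27s^4
s = (1.08 × 10^-10 / 27)^(1/4) = 1.414 × 10^-3 M
[IO3^-] = 3s = 4.24 × 10^-3 M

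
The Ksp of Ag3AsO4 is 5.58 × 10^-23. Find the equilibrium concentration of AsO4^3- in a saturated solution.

Ag3AsO4(s) ⇌ 3 Ag^+ + AsO4^3-
Ksp = [Ag^+]^3[AsO4^3-]
If s mol/L of Ag3AsO4 dissolves, [Ag^+] = 3s and [AsO4^3-] = s.
So Ksp = (3s)^3 × s = 27s^4
s^4 = 5.58 × 10^-23 / 27, so s = 1.199 x 10^-6 M
[AsO4^3-] = s = 1.20 × 10^-6 M

[AsO4^3-] ≈ 1.20e-6 M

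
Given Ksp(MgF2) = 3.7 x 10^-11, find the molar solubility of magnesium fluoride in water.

2.1 x 10^-4 M

MgF2(s) <=> Mg^2+(aq) + 2 F^-(aq)
Ksp = [Mg^2+][F^-]^2
Let s = molar solubility. Then [Mg^2+] = s and [F^-] = 2s.
Ksp = s(2s)^2 = 4s^3
s^3 = 3.7 x 10^-11 / 4, so s = 2.1 x 10^-4 M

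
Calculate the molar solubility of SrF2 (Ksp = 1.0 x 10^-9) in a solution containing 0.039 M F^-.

SrF2(s) <=> Sr^2+ + 2 F^-
Ksp = [Sr^2+][F^-]^2
Let s be the molar solubility in this solution. [Sr^2+] = s, [F^-] = 0.039 + 2s ≈ 0.039 (Ksp is small, so little additional dissolves).
Ksp ≈ s × (0.039)^2
s = 6.6 x 10^-7 M
Check: 2s = 1.3 × 10^-6 ≪ 0.039, so the approximation is valid.

6.6 × 10^-7 M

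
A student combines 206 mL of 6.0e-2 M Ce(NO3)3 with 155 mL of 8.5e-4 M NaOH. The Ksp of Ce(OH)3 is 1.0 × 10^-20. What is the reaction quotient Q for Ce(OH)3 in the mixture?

Q ≈ 1.7 × 10^-12

Total volume = 206 + 155 = 361 mL.
[Ce^3+] = 6.0 × 10^-2 × (206/361) = 3.42 × 10^-2 M
[OH^-] = 8.5 x 10^-4 × (155/361) = 3.65 × 10^-4 M
Ce(OH)3(s) ⇌ Ce^3+ + 3 OH^-, so Q = [Ce^3+][OH^-]^3
Q = (3.42 × 10^-2)(3.65 × 10^-4)^3 = 1.7 × 10^-12
Q > Ksp, so Ce(OH)3 will precipitate.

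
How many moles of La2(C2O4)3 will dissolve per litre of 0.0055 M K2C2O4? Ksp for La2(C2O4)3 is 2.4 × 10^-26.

s ≈ 1.9 × 10^-10 M

La2(C2O4)3(s) <=> 2 La^3+(aq) + 3 C2O4^2-(aq)
Ksp = [La^3+]^2[C2O4^2-]^3
If s mol/L dissolves here, [La^3+] = 2s, [C2O4^2-] = 0.0055 + 3s ≈ 0.0055 (Ksp is small, so little additional dissolves).
Ksp ≈ (2s)^2 × (0.0055)^3
s = 1.9 x 10^-10 M
Check: 3s = 5.7 × 10^-10 ≪ 0.0055, so the approximation is valid.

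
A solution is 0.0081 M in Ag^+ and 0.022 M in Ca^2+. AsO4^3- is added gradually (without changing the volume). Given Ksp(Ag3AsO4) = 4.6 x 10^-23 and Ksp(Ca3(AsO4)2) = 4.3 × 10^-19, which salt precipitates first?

Ag3AsO4

Precipitation of each salt starts when its ion product equals its Ksp.
For Ag3AsO4: 4.6 x 10^-23 = (0.0081)^3 × [AsO4^3-]  ⇒  [AsO4^3-] = 8.7 × 10^-17 M.
For Ca3(AsO4)2: 4.3 × 10^-19 = (0.022)^3 × [AsO4^3-]^2  ⇒  [AsO4^3-] = 2.0 × 10^-7 M.
The salt with the lower threshold [AsO4^3-] precipitates first: Ag3AsO4.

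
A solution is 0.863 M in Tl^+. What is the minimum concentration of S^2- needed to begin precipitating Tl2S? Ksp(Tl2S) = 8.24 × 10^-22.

[S^2-] ≈ 1.11e-21 M

Tl2S(s) ⇌ 2 Tl^+ + S^2-
Ksp = [Tl^+]^2[S^2-]
Precipitation begins when Q = Ksp. With [Tl^+] = 0.863 M:
8.24 × 10^-22 = (0.863)^2 × [S^2-]
[S^2-] = (8.24 × 10^-22 / 7.448 × 10^-1) = 1.11 × 10^-21 M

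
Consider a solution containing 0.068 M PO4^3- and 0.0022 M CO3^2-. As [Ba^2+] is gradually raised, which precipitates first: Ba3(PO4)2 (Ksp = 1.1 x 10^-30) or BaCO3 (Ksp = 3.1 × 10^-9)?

Ba3(PO4)2

Precipitation of each salt starts when its ion product equals its Ksp.
For Ba3(PO4)2: 1.1 x 10^-30 = (0.068)^2 × [Ba^2+]^3  ⇒  [Ba^2+] = 6.2 × 10^-10 M.
For BaCO3: 3.1 × 10^-9 = 0.0022 × [Ba^2+]  ⇒  [Ba^2+] = 1.4 × 10^-6 M.
The salt with the lower threshold [Ba^2+] precipitates first: Ba3(PO4)2.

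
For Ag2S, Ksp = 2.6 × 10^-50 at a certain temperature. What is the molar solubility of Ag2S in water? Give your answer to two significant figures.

Ag2S(s) <=> 2 Ag^+(aq) + S^2-(aq)
Ksp = [Ag^+]^2[S^2-]
Let s = molar solubility. Then [Ag^+] = 2s and [S^2-] = s.
Substituting: Ksp = (2s)^2s = 4s^3
Solving, s = (2.6 × 10^-50/4)^(1/3) = 1.9 × 10^-17 M

s = 1.9e-17 M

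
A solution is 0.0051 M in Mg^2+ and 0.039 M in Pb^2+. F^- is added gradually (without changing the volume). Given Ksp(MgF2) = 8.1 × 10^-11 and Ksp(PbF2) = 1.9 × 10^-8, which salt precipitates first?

MgF2

Each salt begins to precipitate when Q = Ksp, i.e. when [F^-] reaches its threshold.
For MgF2: 8.1 × 10^-11 = 0.0051 × [F^-]^2  ⇒  [F^-] = 1.3 × 10^-4 M.
For PbF2: 1.9 × 10^-8 = 0.039 × [F^-]^2  ⇒  [F^-] = 7.0 × 10^-4 M.
The salt with the lower threshold [F^-] precipitates first: MgF2.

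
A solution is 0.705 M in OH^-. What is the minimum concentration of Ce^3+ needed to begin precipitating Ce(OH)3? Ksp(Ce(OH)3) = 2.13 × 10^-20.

Ce(OH)3(s) ⇌ Ce^3+ + 3 OH^-
Ksp = [Ce^3+][OH^-]^3
Precipitation begins when Q = Ksp. With [OH^-] = 0.705 M:
2.13 × 10^-20 = (0.705)^3 × [Ce^3+]
[Ce^3+] = (2.13 × 10^-20 / 3.504 × 10^-1) = 6.08 x 10^-20 M

[Ce^3+] ≈ 6.08 x 10^-20 M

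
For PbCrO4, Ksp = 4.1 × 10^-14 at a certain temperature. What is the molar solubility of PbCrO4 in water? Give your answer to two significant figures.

s = 2.0 x 10^-7 M

PbCrO4(s) <=> Pb^2+(aq) + CrO4^2-(aq)
Ksp = [Pb^2+][CrO4^2-]
If s mol/L of PbCrO4 dissolves, [Pb^2+] = s and [CrO4^2-] = s.
Ksp = (s)(s) = s^2
s = (4.1 × 10^-14)^(1/2) = 2.0 × 10^-7 M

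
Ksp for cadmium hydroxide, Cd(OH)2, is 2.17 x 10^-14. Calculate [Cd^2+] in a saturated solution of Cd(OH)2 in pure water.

Cd(OH)2(s) <=> Cd^2+ + 2 OH^-
Ksp = [Cd^2+][OH^-]^2
Let s = molar solubility. Then [Cd^2+] = s and [OH^-] = 2s.
Substituting: Ksp = s(2s)^2 = 4s^3
s^3 = 2.17 x 10^-14 / 4, so s = 1.757 x 10^-5 M
[Cd^2+] = s = 1.76 × 10^-5 M

1.76 × 10^-5 M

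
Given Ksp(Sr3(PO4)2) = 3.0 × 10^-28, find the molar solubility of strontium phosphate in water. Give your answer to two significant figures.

s ≈ 1.2e-6 M

Sr3(PO4)2(s) ⇌ 3 Sr^2+(aq) + 2 PO4^3-(aq)
Ksp = [Sr^2+]^3[PO4^3-]^2
If s mol/L of Sr3(PO4)2 dissolves, [Sr^2+] = 3s and [PO4^3-] = 2s.
Ksp = (3s)^3(2s)^2 = 108s^5
s = (3.0 × 10^-28 / 108)^(1/5) = 1.2 × 10^-6 M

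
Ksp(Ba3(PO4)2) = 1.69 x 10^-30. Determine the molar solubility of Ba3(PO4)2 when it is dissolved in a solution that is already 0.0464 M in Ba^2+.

Ba3(PO4)2(s) <=> 3 Ba^2+(aq) + 2 PO4^3-(aq)
Ksp = [Ba^2+]^3[PO4^3-]^2
Let s = moles of Ba3(PO4)2 that dissolve per litre. [Ba^2+] = 0.0464 + 3s ≈ 0.0464, [PO4^3-] = 2s (since the Ba^2+ already present dominates).
Ksp ≈ (0.0464)^3 × (2s)^2
s = 6.50 × 10^-14 M
Check: 3s = 2.0 × 10^-13 ≪ 0.0464, so the approximation is valid.

s ≈ 6.50e-14 M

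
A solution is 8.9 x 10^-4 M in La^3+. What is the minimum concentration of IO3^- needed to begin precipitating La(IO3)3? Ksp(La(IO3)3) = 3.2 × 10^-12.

1.5 x 10^-3 M

La(IO3)3(s) <=> La^3+ + 3 IO3^-
Ksp = [La^3+][IO3^-]^3
Precipitation begins when Q = Ksp. With [La^3+] = 8.9 x 10^-4 M:
3.2 × 10^-12 = (8.9 x 10^-4) × [IO3^-]^3
[IO3^-] = (3.2 × 10^-12 / 8.9 x 10^-4)^(1/3) = 1.5 × 10^-3 M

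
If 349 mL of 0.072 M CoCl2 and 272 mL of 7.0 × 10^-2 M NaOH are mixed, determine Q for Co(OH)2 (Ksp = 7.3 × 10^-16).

3.8 × 10^-5

Total volume = 349 + 272 = 621 mL.
[Co^2+] = 7.2 x 10^-2 × (349/621) = 4.05 x 10^-2 M
[OH^-] = 7.0 x 10^-2 × (272/621) = 3.07 × 10^-2 M
Co(OH)2(s) ⇌ Co^2+ + 2 OH^-, so Q = [Co^2+][OH^-]^2
Q = (4.05 × 10^-2)(3.07 × 10^-2)^2 = 3.8 × 10^-5
Q > Ksp, so Co(OH)2 will precipitate.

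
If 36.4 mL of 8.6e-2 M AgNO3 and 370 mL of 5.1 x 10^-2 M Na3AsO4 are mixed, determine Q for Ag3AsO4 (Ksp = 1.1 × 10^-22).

Total volume = 36.4 + 370 = 406.4 mL.
[Ag^+] = 8.6 x 10^-2 × (36.4/406.4) = 7.70 × 10^-3 M
[AsO4^3-] = 5.1 × 10^-2 × (370/406.4) = 4.64 × 10^-2 M
Ag3AsO4(s) ⇌ 3 Ag^+(aq) + AsO4^3-(aq), so Q = [Ag^+]^3[AsO4^3-]
Q = (7.70 × 10^-3)^3(4.64 x 10^-2) = 2.1 × 10^-8
Q > Ksp, so Ag3AsO4 will precipitate.

Q = 2.1 × 10^-8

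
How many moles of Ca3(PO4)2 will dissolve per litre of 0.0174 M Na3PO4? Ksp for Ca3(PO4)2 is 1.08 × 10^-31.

2.36e-10 M

Ca3(PO4)2(s) <=> 3 Ca^2+(aq) + 2 PO4^3-(aq)
Ksp = [Ca^2+]^3[PO4^3-]^2
Let s = moles of Ca3(PO4)2 that dissolve per litre. [Ca^2+] = 3s, [PO4^3-] = 0.0174 + 2s ≈ 0.0174 (common-ion effect: PO4^3- is already 0.0174 M).
Ksp ≈ (3s)^3 × (0.0174)^2
s = 2.36 × 10^-10 M
Check: 2s = 4.7 × 10^-10 ≪ 0.0174, so the approximation is valid.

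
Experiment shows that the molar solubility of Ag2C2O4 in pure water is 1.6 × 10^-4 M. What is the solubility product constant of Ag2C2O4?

Ag2C2O4(s) <=> 2 Ag^+ + C2O4^2-
If s mol/L of Ag2C2O4 dissolves, [Ag^+] = 2s and [C2O4^2-] = s.
Ksp = [Ag^+]^2[C2O4^2-]
Ksp = (2s)^2s = 4s^3
Ksp = 4 × (1.6 × 10^-4)^3 = 1.6 × 10^-11

1.6e-11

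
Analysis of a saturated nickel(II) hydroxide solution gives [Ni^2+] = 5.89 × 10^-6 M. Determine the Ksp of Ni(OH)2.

Ksp ≈ 8.17 x 10^-16

Ni(OH)2(s) ⇌ Ni^2+(aq) + 2 OH^-(aq)
Stoichiometry gives [OH^-] = (2/1)[Ni^2+] = 1.178 x 10^-5 M.
Ksp = [Ni^2+][OH^-]^2
Ksp = 5.89 x 10^-6 × (1.178 × 10^-5)^2 = 8.17 × 10^-16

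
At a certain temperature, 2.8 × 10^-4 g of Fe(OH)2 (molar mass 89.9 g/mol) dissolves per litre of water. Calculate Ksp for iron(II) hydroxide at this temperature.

Ksp = 1.2 × 10^-16

Molar solubility s = (2.8 × 10^-4 g/L) / (89.9 g/mol) = 3.11 × 10^-6 M.
Fe(OH)2(s) <=> Fe^2+(aq) + 2 OH^-(aq)
Let s = molar solubility. Then [Fe^2+] = s and [OH^-] = 2s.
Ksp = [Fe^2+][OH^-]^2
So Ksp = s × (2s)^2 = 4s^3
With s = 3.11 × 10^-6: Ksp = 1.2 × 10^-16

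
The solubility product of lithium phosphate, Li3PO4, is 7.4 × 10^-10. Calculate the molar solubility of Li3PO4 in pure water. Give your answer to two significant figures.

s ≈ 2.3 × 10^-3 M

Li3PO4(s) <=> 3 Li^+ + PO4^3-
Ksp = [Li^+]^3[PO4^3-]
With molar solubility s: [Li^+] = 3s, [PO4^3-] = s.
Ksp = (3s)^3s = 27s^4
Solving, s = (7.4 × 10^-10/27)^(1/4) = 2.3 × 10^-3 M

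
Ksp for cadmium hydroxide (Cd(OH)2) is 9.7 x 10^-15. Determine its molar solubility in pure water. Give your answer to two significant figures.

1.3 × 10^-5 M

Cd(OH)2(s) <=> Cd^2+(aq) + 2 OH^-(aq)
Ksp = [Cd^2+][OH^-]^2
If s mol/L of Cd(OH)2 dissolves, [Cd^2+] = s and [OH^-] = 2s.
So Ksp = s × (2s)^2 = 4s^3
s = (9.7 x 10^-15 / 4)^(1/3) = 1.3 × 10^-5 M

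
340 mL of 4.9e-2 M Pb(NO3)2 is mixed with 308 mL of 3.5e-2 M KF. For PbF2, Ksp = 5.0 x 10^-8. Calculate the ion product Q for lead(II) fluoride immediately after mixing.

7.1 x 10^-6

Total volume = 340 + 308 = 648 mL.
[Pb^2+] = 4.9 × 10^-2 × (340/648) = 2.57 × 10^-2 M
[F^-] = 3.5 × 10^-2 × (308/648) = 1.66 × 10^-2 M
PbF2(s) ⇌ Pb^2+ + 2 F^-, so Q = [Pb^2+][F^-]^2
Q = (2.57 x 10^-2)(1.66 x 10^-2)^2 = 7.1 × 10^-6
Q > Ksp, so PbF2 will precipitate.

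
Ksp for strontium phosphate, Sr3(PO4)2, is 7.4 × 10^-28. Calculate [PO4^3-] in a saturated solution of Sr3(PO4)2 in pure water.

Sr3(PO4)2(s) ⇌ 3 Sr^2+(aq) + 2 PO4^3-(aq)
Ksp = [Sr^2+]^3[PO4^3-]^2
Let s = molar solubility. Then [Sr^2+] = 3s and [PO4^3-] = 2s.
Substituting: Ksp = (3s)^3(2s)^2 = 108s^5
s = (7.4 × 10^-28 / 108)^(1/5) = 1.47 × 10^-6 M
[PO4^3-] = 2s = 2.9 × 10^-6 M

2.9 × 10^-6 M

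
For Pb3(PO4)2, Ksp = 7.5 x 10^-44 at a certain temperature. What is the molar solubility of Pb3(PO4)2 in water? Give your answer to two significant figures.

9.3 × 10^-10 M

Pb3(PO4)2(s) ⇌ 3 Pb^2+ + 2 PO4^3-
Ksp = [Pb^2+]^3[PO4^3-]^2
With molar solubility s: [Pb^2+] = 3s, [PO4^3-] = 2s.
So Ksp = (3s)^3 × (2s)^2 = 108s^5
Solving, s = (7.5 x 10^-44/108)^(1/5) = 9.3 x 10^-10 M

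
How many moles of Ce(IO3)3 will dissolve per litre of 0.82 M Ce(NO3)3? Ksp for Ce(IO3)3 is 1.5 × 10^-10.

Ce(IO3)3(s) ⇌ Ce^3+(aq) + 3 IO3^-(aq)
Ksp = [Ce^3+][IO3^-]^3
Let s = moles of Ce(IO3)3 that dissolve per litre. [Ce^3+] = 0.82 + s ≈ 0.82, [IO3^-] = 3s (since Ce^3+ from Ce(NO3)3 dominates).
Ksp ≈ 0.82 × (3s)^3
s = 1.9 × 10^-4 M
Check: s = 1.9 × 10^-4 ≪ 0.82, so the approximation is valid.

s ≈ 1.9e-4 M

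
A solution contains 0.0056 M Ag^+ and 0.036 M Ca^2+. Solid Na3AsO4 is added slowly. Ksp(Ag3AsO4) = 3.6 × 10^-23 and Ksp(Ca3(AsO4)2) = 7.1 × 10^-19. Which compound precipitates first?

Precipitation of each salt starts when its ion product equals its Ksp.
For Ag3AsO4: 3.6 × 10^-23 = (0.0056)^3 × [AsO4^3-]  ⇒  [AsO4^3-] = 2.0 × 10^-16 M.
For Ca3(AsO4)2: 7.1 × 10^-19 = (0.036)^3 × [AsO4^3-]^2  ⇒  [AsO4^3-] = 1.2 × 10^-7 M.
The salt with the lower threshold [AsO4^3-] precipitates first: Ag3AsO4.

Ag3AsO4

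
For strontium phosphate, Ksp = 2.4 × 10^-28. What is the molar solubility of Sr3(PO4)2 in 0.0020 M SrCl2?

Sr3(PO4)2(s) <=> 3 Sr^2+(aq) + 2 PO4^3-(aq)
Ksp = [Sr^2+]^3[PO4^3-]^2
Let s be the molar solubility in this solution. [Sr^2+] = 0.0020 + 3s ≈ 0.0020, [PO4^3-] = 2s (since Sr^2+ from SrCl2 dominates).
Ksp ≈ (0.0020)^3 × (2s)^2
s = 8.7 x 10^-11 M
Check: 3s = 2.6 × 10^-10 ≪ 0.0020, so the approximation is valid.

s ≈ 8.7 × 10^-11 M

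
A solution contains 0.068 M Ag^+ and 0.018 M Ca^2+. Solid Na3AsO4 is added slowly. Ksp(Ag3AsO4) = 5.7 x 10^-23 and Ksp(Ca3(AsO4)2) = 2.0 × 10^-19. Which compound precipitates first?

Precipitation of each salt starts when its ion product equals its Ksp.
For Ag3AsO4: 5.7 x 10^-23 = (0.068)^3 × [AsO4^3-]  ⇒  [AsO4^3-] = 1.8 x 10^-19 M.
For Ca3(AsO4)2: 2.0 × 10^-19 = (0.018)^3 × [AsO4^3-]^2  ⇒  [AsO4^3-] = 1.9 × 10^-7 M.
The salt with the lower threshold [AsO4^3-] precipitates first: Ag3AsO4.

Ag3AsO4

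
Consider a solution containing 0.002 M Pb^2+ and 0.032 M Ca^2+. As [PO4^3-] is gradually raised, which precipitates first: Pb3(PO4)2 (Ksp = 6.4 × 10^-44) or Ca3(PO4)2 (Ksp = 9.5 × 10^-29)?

Pb3(PO4)2

Each salt begins to precipitate when Q = Ksp, i.e. when [PO4^3-] reaches its threshold.
For Pb3(PO4)2: 6.4 × 10^-44 = (0.002)^3 × [PO4^3-]^2  ⇒  [PO4^3-] = 2.8 × 10^-18 M.
For Ca3(PO4)2: 9.5 × 10^-29 = (0.032)^3 × [PO4^3-]^2  ⇒  [PO4^3-] = 1.7 × 10^-12 M.
The salt with the lower threshold [PO4^3-] precipitates first: Pb3(PO4)2.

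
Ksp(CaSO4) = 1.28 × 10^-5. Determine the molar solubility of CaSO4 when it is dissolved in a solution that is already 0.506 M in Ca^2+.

s = 2.53 x 10^-5 M

CaSO4(s) <=> Ca^2+ + SO4^2-
Ksp = [Ca^2+][SO4^2-]
If s mol/L dissolves here, [Ca^2+] = 0.506 + s ≈ 0.506, [SO4^2-] = s (since the Ca^2+ already present dominates).
Ksp ≈ 0.506 × s
s = 2.53 × 10^-5 M
Check: s = 2.5 x 10^-5 ≪ 0.506, so the approximation is valid.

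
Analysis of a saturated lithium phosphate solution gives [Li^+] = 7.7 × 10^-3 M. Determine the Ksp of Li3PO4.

Li3PO4(s) ⇌ 3 Li^+ + PO4^3-
Stoichiometry gives [PO4^3-] = (1/3)[Li^+] = 2.57 × 10^-3 M.
Ksp = [Li^+]^3[PO4^3-]
Ksp = (7.7 x 10^-3)^3 × 2.57 × 10^-3 = 1.2 × 10^-9

1.2 × 10^-9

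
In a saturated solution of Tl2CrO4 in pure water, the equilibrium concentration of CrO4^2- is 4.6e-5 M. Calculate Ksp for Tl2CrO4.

3.9 x 10^-13

Tl2CrO4(s) <=> 2 Tl^+ + CrO4^2-
Stoichiometry gives [Tl^+] = (2/1)[CrO4^2-] = 9.20 x 10^-5 M.
Ksp = [Tl^+]^2[CrO4^2-]
Ksp = (9.20 x 10^-5)^2 × 4.6 × 10^-5 = 3.9 x 10^-13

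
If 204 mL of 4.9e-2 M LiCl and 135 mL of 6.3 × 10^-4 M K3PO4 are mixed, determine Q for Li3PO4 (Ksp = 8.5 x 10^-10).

Total volume = 204 + 135 = 339 mL.
[Li^+] = 4.9 x 10^-2 × (204/339) = 2.95 x 10^-2 M
[PO4^3-] = 6.3 x 10^-4 × (135/339) = 2.51 × 10^-4 M
Li3PO4(s) <=> 3 Li^+(aq) + PO4^3-(aq), so Q = [Li^+]^3[PO4^3-]
Q = (2.95 × 10^-2)^3(2.51 x 10^-4) = 6.4 × 10^-9
Q > Ksp, so Li3PO4 will precipitate.

6.4 × 10^-9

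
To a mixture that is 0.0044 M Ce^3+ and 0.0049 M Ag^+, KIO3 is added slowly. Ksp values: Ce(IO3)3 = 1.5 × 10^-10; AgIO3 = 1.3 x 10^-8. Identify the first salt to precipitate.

Precipitation of each salt starts when its ion product equals its Ksp.
For Ce(IO3)3: 1.5 × 10^-10 = 0.0044 × [IO3^-]^3  ⇒  [IO3^-] = 3.2 × 10^-3 M.
For AgIO3: 1.3 x 10^-8 = 0.0049 × [IO3^-]  ⇒  [IO3^-] = 2.7 × 10^-6 M.
The salt with the lower threshold [IO3^-] precipitates first: AgIO3.

AgIO3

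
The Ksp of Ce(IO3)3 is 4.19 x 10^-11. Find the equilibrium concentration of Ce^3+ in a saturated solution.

1.12 x 10^-3 M

Ce(IO3)3(s) ⇌ Ce^3+(aq) + 3 IO3^-(aq)
Ksp = [Ce^3+][IO3^-]^3
For each mole of Ce(IO3)3 that dissolves: [Ce^3+] = s, [IO3^-] = 3s.
Substituting: Ksp = s(3s)^3 = 27s^4
s^4 = 4.19 x 10^-11 / 27, so s = 1.116 × 10^-3 M
[Ce^3+] = s = 1.12 x 10^-3 M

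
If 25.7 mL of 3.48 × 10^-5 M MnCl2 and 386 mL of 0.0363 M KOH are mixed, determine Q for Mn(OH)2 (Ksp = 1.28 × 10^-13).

Q = 2.52e-9

Total volume = 25.7 + 386 = 411.7 mL.
[Mn^2+] = 3.48 × 10^-5 × (25.7/411.7) = 2.172 × 10^-6 M
[OH^-] = 3.63 × 10^-2 × (386/411.7) = 3.403 × 10^-2 M
Mn(OH)2(s) <=> Mn^2+(aq) + 2 OH^-(aq), so Q = [Mn^2+][OH^-]^2
Q = (2.172 × 10^-6)(3.403 × 10^-2)^2 = 2.52 x 10^-9
Q > Ksp, so Mn(OH)2 will precipitate.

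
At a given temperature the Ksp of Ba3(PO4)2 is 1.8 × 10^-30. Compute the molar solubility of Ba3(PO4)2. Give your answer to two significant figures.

Ba3(PO4)2(s) ⇌ 3 Ba^2+ + 2 PO4^3-
Ksp = [Ba^2+]^3[PO4^3-]^2
If s mol/L of Ba3(PO4)2 dissolves, [Ba^2+] = 3s and [PO4^3-] = 2s.
Ksp = (3s)^3(2s)^2 = 108s^5
Solving, s = (1.8 × 10^-30/108)^(1/5) = 4.4 x 10^-7 M

4.4 × 10^-7 M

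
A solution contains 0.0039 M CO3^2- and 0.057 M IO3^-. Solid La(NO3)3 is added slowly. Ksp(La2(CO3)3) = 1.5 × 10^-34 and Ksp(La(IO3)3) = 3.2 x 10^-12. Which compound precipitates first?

La2(CO3)3

Precipitation of each salt starts when its ion product equals its Ksp.
For La2(CO3)3: 1.5 × 10^-34 = (0.0039)^3 × [La^3+]^2  ⇒  [La^3+] = 5.0 x 10^-14 M.
For La(IO3)3: 3.2 x 10^-12 = (0.057)^3 × [La^3+]  ⇒  [La^3+] = 1.7 × 10^-8 M.
The salt with the lower threshold [La^3+] precipitates first: La2(CO3)3.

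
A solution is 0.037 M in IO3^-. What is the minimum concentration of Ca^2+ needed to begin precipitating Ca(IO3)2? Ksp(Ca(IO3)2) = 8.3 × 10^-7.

[Ca^2+] ≈ 6.1e-4 M

Ca(IO3)2(s) ⇌ Ca^2+(aq) + 2 IO3^-(aq)
Ksp = [Ca^2+][IO3^-]^2
Precipitation begins when Q = Ksp. With [IO3^-] = 0.037 M:
8.3 × 10^-7 = (0.037)^2 × [Ca^2+]
[Ca^2+] = (8.3 × 10^-7 / 1.37 x 10^-3) = 6.1 × 10^-4 M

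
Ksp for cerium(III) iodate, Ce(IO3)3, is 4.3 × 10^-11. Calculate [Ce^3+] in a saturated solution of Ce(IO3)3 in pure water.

[Ce^3+] ≈ 1.1 x 10^-3 M

Ce(IO3)3(s) ⇌ Ce^3+(aq) + 3 IO3^-(aq)
Ksp = [Ce^3+][IO3^-]^3
Let s = molar solubility. Then [Ce^3+] = s and [IO3^-] = 3s.
Ksp = s(3s)^3 = 27s^4
s^4 = 4.3 × 10^-11 / 27, so s = 1.12 × 10^-3 M
[Ce^3+] = s = 1.1 × 10^-3 M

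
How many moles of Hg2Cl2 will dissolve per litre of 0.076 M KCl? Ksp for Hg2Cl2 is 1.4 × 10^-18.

s ≈ 2.4e-16 M

Hg2Cl2(s) ⇌ Hg2^2+ + 2 Cl^-
Ksp = [Hg2^2+][Cl^-]^2
If s mol/L dissolves here, [Hg2^2+] = s, [Cl^-] = 0.076 + 2s ≈ 0.076 (Ksp is small, so little additional dissolves).
Ksp ≈ s × (0.076)^2
s = 2.4 × 10^-16 M
Check: 2s = 4.8 x 10^-16 ≪ 0.076, so the approximation is valid.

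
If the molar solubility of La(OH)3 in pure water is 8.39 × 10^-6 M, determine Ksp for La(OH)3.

La(OH)3(s) ⇌ La^3+(aq) + 3 OH^-(aq)
For each mole of La(OH)3 that dissolves: [La^3+] = s, [OH^-] = 3s.
Ksp = [La^3+][OH^-]^3
Substituting: Ksp = s(3s)^3 = 27s^4
Ksp = 27 × (8.39 × 10^-6)^4 = 1.34 × 10^-19

1.34 × 10^-19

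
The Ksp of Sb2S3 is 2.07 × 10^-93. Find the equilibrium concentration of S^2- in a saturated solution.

3.42 × 10^-19 M

Sb2S3(s) ⇌ 2 Sb^3+(aq) + 3 S^2-(aq)
Ksp = [Sb^3+]^2[S^2-]^3
With molar solubility s: [Sb^3+] = 2s, [S^2-] = 3s.
So Ksp = (2s)^2 × (3s)^3 = 108s^5
Solving, s = (2.07 × 10^-93/108)^(1/5) = 1.139 × 10^-19 M
[S^2-] = 3s = 3.42 × 10^-19 M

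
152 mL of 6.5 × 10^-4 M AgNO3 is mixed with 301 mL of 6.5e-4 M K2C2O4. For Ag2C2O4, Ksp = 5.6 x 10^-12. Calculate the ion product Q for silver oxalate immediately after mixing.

Total volume = 152 + 301 = 453 mL.
[Ag^+] = 6.5 × 10^-4 × (152/453) = 2.18 × 10^-4 M
[C2O4^2-] = 6.5 × 10^-4 × (301/453) = 4.32 × 10^-4 M
Ag2C2O4(s) ⇌ 2 Ag^+ + C2O4^2-, so Q = [Ag^+]^2[C2O4^2-]
Q = (2.18 × 10^-4)^2(4.32 x 10^-4) = 2.1 × 10^-11
Q > Ksp, so Ag2C2O4 will precipitate.

2.1 x 10^-11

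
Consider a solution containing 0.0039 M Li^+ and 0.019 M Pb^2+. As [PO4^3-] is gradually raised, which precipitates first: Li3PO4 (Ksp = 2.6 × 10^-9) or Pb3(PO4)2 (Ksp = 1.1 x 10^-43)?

Pb3(PO4)2

Each salt begins to precipitate when Q = Ksp, i.e. when [PO4^3-] reaches its threshold.
For Li3PO4: 2.6 × 10^-9 = (0.0039)^3 × [PO4^3-]  ⇒  [PO4^3-] = 4.4 × 10^-2 M.
For Pb3(PO4)2: 1.1 x 10^-43 = (0.019)^3 × [PO4^3-]^2  ⇒  [PO4^3-] = 1.3 × 10^-19 M.
The salt with the lower threshold [PO4^3-] precipitates first: Pb3(PO4)2.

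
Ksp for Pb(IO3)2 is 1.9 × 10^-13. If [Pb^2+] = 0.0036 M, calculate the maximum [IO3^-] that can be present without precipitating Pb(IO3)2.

7.3 x 10^-6 M

Pb(IO3)2(s) ⇌ Pb^2+(aq) + 2 IO3^-(aq)
Ksp = [Pb^2+][IO3^-]^2
Precipitation begins when Q = Ksp. With [Pb^2+] = 0.0036 M:
1.9 × 10^-13 = (0.0036) × [IO3^-]^2
[IO3^-] = (1.9 × 10^-13 / 3.6 x 10^-3)^(1/2) = 7.3 × 10^-6 M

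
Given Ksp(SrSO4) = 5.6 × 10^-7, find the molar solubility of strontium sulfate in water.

s = 7.5 x 10^-4 M

SrSO4(s) <=> Sr^2+ + SO4^2-
Ksp = [Sr^2+][SO4^2-]
If s mol/L of SrSO4 dissolves, [Sr^2+] = s and [SO4^2-] = s.
Ksp = s × s = s^2
s = √(5.6 × 10^-7) = 7.5 × 10^-4 M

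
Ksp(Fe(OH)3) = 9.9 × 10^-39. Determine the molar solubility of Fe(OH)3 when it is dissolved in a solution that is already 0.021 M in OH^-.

Fe(OH)3(s) ⇌ Fe^3+ + 3 OH^-
Ksp = [Fe^3+][OH^-]^3
If s mol/L dissolves here, [Fe^3+] = s, [OH^-] = 0.021 + 3s ≈ 0.021 (Ksp is small, so little additional dissolves).
Ksp ≈ s × (0.021)^3
s = 1.1 × 10^-33 M
Check: 3s = 3.2 x 10^-33 ≪ 0.021, so the approximation is valid.

1.1 × 10^-33 M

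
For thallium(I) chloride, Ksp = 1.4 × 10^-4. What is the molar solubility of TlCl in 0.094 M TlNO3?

1.5 × 10^-3 M

TlCl(s) <=> Tl^+(aq) + Cl^-(aq)
Ksp = [Tl^+][Cl^-]
Let s be the molar solubility in this solution. [Tl^+] = 0.094 + s ≈ 0.094, [Cl^-] = s (common-ion effect: Tl^+ is already 0.094 M).
Ksp ≈ 0.094 × s
s = 1.5 x 10^-3 M
Check: s = 1.5 × 10^-3 ≪ 0.094, so the approximation is valid.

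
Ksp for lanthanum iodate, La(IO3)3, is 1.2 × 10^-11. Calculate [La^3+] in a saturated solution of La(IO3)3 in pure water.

[La^3+] ≈ 8.2 × 10^-4 M

La(IO3)3(s) ⇌ La^3+(aq) + 3 IO3^-(aq)
Ksp = [La^3+][IO3^-]^3
With molar solubility s: [La^3+] = s, [IO3^-] = 3s.
Ksp = s(3s)^3 = 27s^4
s^4 = 1.2 × 10^-11 / 27, so s = 8.16 × 10^-4 M
[La^3+] = s = 8.2 × 10^-4 M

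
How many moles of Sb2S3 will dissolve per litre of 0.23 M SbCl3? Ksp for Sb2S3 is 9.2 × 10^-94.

s ≈ 8.6 x 10^-32 M

Sb2S3(s) ⇌ 2 Sb^3+(aq) + 3 S^2-(aq)
Ksp = [Sb^3+]^2[S^2-]^3
If s mol/L dissolves here, [Sb^3+] = 0.23 + 2s ≈ 0.23, [S^2-] = 3s (Ksp is small, so little additional dissolves).
Ksp ≈ (0.23)^2 × (3s)^3
s = 8.6 × 10^-32 M
Check: 2s = 1.7 × 10^-31 ≪ 0.23, so the approximation is valid.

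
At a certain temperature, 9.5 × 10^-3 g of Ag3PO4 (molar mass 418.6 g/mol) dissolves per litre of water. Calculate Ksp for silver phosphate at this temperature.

Molar solubility s = (9.5 x 10^-3 g/L) / (418.6 g/mol) = 2.27 × 10^-5 M.
Ag3PO4(s) <=> 3 Ag^+ + PO4^3-
Let s = molar solubility. Then [Ag^+] = 3s and [PO4^3-] = s.
Ksp = [Ag^+]^3[PO4^3-]
So Ksp = (3s)^3 × s = 27s^4
With s = 2.27 x 10^-5: Ksp = 7.2 x 10^-18

Ksp = 7.2e-18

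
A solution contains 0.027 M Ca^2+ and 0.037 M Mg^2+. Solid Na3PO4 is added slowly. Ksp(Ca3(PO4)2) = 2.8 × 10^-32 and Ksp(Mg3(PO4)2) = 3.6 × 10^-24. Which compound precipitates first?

Each salt begins to precipitate when Q = Ksp, i.e. when [PO4^3-] reaches its threshold.
For Ca3(PO4)2: 2.8 × 10^-32 = (0.027)^3 × [PO4^3-]^2  ⇒  [PO4^3-] = 3.8 x 10^-14 M.
For Mg3(PO4)2: 3.6 × 10^-24 = (0.037)^3 × [PO4^3-]^2  ⇒  [PO4^3-] = 2.7 × 10^-10 M.
The salt with the lower threshold [PO4^3-] precipitates first: Ca3(PO4)2.

Ca3(PO4)2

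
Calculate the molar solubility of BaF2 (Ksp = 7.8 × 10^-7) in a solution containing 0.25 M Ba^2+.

8.8 × 10^-4 M

BaF2(s) <=> Ba^2+ + 2 F^-
Ksp = [Ba^2+][F^-]^2
If s mol/L dissolves here, [Ba^2+] = 0.25 + s ≈ 0.25, [F^-] = 2s (since the Ba^2+ already present dominates).
Ksp ≈ 0.25 × (2s)^2
s = 8.8 x 10^-4 M
Check: s = 8.8 x 10^-4 ≪ 0.25, so the approximation is valid.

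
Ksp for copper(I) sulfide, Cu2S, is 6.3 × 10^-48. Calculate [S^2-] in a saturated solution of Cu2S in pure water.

[S^2-] = 1.2 × 10^-16 M

Cu2S(s) <=> 2 Cu^+ + S^2-
Ksp = [Cu^+]^2[S^2-]
Let s = molar solubility. Then [Cu^+] = 2s and [S^2-] = s.
Ksp = (2s)^2s = 4s^3
s^3 = 6.3 × 10^-48 / 4, so s = 1.16 × 10^-16 M
[S^2-] = s = 1.2 x 10^-16 M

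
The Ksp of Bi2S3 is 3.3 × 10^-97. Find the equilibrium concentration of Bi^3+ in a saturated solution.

4.0 × 10^-20 M

Bi2S3(s) ⇌ 2 Bi^3+(aq) + 3 S^2-(aq)
Ksp = [Bi^3+]^2[S^2-]^3
For each mole of Bi2S3 that dissolves: [Bi^3+] = 2s, [S^2-] = 3s.
So Ksp = (2s)^2 × (3s)^3 = 108s^5
s = (3.3 × 10^-97 / 108)^(1/5) = 1.98 x 10^-20 M
[Bi^3+] = 2s = 4.0 x 10^-20 M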